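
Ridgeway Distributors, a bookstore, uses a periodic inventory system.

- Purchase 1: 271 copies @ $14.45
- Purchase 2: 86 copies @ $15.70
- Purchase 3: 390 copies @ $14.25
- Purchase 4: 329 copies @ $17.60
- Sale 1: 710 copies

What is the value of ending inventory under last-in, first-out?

Sale 1 (710) [LIFO — newest first]: 329 @ $17.60 + 381 @ $14.25 = $11,219.65
Ending inventory: 271 @ $14.45 + 86 @ $15.70 + 9 @ $14.25 = $5,394.40
Check: goods available $16,614.05 = COGS $11,219.65 + ending $5,394.40

Ending inventory = $5,394.40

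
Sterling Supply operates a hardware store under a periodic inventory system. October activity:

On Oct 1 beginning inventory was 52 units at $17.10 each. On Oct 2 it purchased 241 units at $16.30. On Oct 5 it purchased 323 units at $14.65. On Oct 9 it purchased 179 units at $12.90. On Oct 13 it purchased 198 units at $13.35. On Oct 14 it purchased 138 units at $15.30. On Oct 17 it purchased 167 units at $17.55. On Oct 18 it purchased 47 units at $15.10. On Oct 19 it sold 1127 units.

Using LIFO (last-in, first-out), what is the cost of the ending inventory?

Oct 19, 1127 sold [LIFO — newest first]: 47 @ $15.10 + 167 @ $17.55 + 138 @ $15.30 + 198 @ $13.35 + 179 @ $12.90 + 323 @ $14.65 + 75 @ $16.30 = $16,658.80
Ending inventory: 52 @ $17.10 + 166 @ $16.30 = $3,595.00
Check: goods available $20,253.80 = COGS $16,658.80 + ending $3,595.00

Ending inventory = $3,595.00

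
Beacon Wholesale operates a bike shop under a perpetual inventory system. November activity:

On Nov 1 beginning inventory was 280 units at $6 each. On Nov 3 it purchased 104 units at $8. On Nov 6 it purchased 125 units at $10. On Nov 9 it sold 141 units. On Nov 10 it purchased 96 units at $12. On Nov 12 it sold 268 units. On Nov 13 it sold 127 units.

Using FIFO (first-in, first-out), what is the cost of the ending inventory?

Ending inventory = $828

Nov 9, 141 sold [FIFO — oldest first]: 141 @ $6 = $846
Nov 12, 268 sold [FIFO — oldest first]: 139 @ $6 + 104 @ $8 + 25 @ $10 = $1,916
Nov 13, 127 sold [FIFO — oldest first]: 100 @ $10 + 27 @ $12 = $1,324
Total COGS = $846 + $1,916 + $1,324 = $4,086
Ending inventory: 69 @ $12 = $828
Check: goods available $4,914 = COGS $4,086 + ending $828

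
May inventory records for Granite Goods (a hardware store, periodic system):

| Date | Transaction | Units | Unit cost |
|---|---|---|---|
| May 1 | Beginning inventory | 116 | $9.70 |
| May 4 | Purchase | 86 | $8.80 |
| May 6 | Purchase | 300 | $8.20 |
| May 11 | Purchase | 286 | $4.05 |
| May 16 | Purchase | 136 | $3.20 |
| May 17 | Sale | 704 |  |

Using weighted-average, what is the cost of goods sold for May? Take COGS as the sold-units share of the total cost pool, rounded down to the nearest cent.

COGS = $4,522.28

May 17, sell 704: 704/924 × $5,935.50 → $4,522.28
Ending inventory (cost pool remaining) = $1,413.22
Check: goods available $5,935.50 = COGS $4,522.28 + ending $1,413.22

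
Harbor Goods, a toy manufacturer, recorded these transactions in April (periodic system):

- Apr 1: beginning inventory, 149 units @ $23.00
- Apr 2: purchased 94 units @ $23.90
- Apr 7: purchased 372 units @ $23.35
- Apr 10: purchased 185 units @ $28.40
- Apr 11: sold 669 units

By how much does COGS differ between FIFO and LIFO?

$707.40

FIFO COGS: 149 @ $23.00 + 94 @ $23.90 + 372 @ $23.35 + 54 @ $28.40 = $15,893.40
LIFO COGS: 185 @ $28.40 + 372 @ $23.35 + 94 @ $23.90 + 18 @ $23.00 = $16,600.80
Difference = |$15,893.40 − $16,600.80| = $707.40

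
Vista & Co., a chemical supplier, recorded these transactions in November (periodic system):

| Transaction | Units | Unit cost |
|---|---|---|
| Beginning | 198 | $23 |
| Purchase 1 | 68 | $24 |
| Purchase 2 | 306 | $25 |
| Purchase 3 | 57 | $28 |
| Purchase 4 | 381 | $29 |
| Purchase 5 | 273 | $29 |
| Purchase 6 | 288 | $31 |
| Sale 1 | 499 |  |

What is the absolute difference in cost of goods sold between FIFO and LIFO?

FIFO COGS: 198 @ $23 + 68 @ $24 + 233 @ $25 = $12,011
LIFO COGS: 288 @ $31 + 211 @ $29 = $15,047
Difference = |$12,011 − $15,047| = $3,036

$3,036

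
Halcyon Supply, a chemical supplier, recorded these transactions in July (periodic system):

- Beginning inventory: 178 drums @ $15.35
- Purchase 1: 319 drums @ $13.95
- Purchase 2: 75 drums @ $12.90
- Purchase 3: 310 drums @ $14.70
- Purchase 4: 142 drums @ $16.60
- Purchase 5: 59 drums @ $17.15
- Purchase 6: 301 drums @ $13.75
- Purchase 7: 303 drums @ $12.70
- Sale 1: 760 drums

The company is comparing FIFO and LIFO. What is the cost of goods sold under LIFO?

COGS = $10,608.90

FIFO COGS: 178 @ $15.35 + 319 @ $13.95 + 75 @ $12.90 + 188 @ $14.70 = $10,913.45
LIFO COGS: 303 @ $12.70 + 301 @ $13.75 + 59 @ $17.15 + 97 @ $16.60 = $10,608.90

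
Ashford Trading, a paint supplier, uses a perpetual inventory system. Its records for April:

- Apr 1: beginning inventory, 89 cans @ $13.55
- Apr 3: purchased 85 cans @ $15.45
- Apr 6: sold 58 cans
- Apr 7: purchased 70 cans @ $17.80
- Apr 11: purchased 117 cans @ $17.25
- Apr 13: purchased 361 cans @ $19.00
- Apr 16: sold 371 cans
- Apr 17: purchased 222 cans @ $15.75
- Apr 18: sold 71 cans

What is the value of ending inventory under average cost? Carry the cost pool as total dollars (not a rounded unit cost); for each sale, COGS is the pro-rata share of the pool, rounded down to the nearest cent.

Ending inventory = $7,504.58

After Apr 1: 89 on hand, pool $1,205.95 (≈ $13.5500 each)
After Apr 3: 174 on hand, pool $2,519.20 (≈ $14.4782 each)
Apr 6, sell 58: 58/174 × $2,519.20 → $839.73
After Apr 7: 186 on hand, pool $2,925.47 (≈ $15.7283 each)
After Apr 11: 303 on hand, pool $4,943.72 (≈ $16.3159 each)
After Apr 13: 664 on hand, pool $11,802.72 (≈ $17.7752 each)
Apr 16, sell 371: 371/664 × $11,802.72 → $6,594.59
After Apr 17: 515 on hand, pool $8,704.63 (≈ $16.9022 each)
Apr 18, sell 71: 71/515 × $8,704.63 → $1,200.05
Total COGS = $839.73 + $6,594.59 + $1,200.05 = $8,634.37
Ending inventory (cost pool remaining) = $7,504.58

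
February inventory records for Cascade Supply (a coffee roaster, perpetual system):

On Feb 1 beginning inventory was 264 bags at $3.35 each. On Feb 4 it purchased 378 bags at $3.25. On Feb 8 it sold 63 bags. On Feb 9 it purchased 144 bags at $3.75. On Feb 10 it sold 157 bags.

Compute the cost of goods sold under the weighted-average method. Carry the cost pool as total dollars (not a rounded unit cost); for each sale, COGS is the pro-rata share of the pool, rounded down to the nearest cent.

After Feb 1: 264 on hand, pool $884.40 (≈ $3.3500 each)
After Feb 4: 642 on hand, pool $2,112.90 (≈ $3.2911 each)
Feb 8, sell 63: 63/642 × $2,112.90 → $207.34
After Feb 9: 723 on hand, pool $2,445.56 (≈ $3.3825 each)
Feb 10, sell 157: 157/723 × $2,445.56 → $531.05
Total COGS = $207.34 + $531.05 = $738.39
Ending inventory (cost pool remaining) = $1,914.51
Check: goods available $2,652.90 = COGS $738.39 + ending $1,914.51

COGS = $738.39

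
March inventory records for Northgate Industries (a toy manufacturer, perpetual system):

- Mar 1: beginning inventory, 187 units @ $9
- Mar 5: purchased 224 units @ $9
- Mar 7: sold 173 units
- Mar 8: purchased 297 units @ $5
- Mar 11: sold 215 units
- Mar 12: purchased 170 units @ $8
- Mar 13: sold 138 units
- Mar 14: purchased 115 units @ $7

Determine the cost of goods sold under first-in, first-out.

Mar 7, 173 sold [FIFO — oldest first]: 173 @ $9 = $1,557
Mar 11, 215 sold [FIFO — oldest first]: 14 @ $9 + 201 @ $9 = $1,935
Mar 13, 138 sold [FIFO — oldest first]: 23 @ $9 + 115 @ $5 = $782
Total COGS = $1,557 + $1,935 + $782 = $4,274
Ending inventory: 182 @ $5 + 170 @ $8 + 115 @ $7 = $3,075
Check: goods available $7,349 = COGS $4,274 + ending $3,075

COGS = $4,274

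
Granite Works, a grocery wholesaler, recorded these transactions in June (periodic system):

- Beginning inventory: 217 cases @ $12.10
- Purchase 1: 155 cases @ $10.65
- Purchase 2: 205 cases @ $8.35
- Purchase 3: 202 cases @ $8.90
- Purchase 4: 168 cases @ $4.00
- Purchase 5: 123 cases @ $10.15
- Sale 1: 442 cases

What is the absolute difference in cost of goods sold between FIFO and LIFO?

FIFO COGS: 217 @ $12.10 + 155 @ $10.65 + 70 @ $8.35 = $4,860.95
LIFO COGS: 123 @ $10.15 + 168 @ $4.00 + 151 @ $8.90 = $3,264.35
Difference = |$4,860.95 − $3,264.35| = $1,596.60

$1,596.60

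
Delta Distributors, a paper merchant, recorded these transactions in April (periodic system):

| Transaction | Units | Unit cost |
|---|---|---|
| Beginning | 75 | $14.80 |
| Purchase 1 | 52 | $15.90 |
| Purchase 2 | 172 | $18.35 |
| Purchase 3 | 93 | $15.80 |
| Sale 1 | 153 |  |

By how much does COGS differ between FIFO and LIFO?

FIFO COGS: 75 @ $14.80 + 52 @ $15.90 + 26 @ $18.35 = $2,413.90
LIFO COGS: 93 @ $15.80 + 60 @ $18.35 = $2,570.40
Difference = |$2,413.90 − $2,570.40| = $156.50

$156.50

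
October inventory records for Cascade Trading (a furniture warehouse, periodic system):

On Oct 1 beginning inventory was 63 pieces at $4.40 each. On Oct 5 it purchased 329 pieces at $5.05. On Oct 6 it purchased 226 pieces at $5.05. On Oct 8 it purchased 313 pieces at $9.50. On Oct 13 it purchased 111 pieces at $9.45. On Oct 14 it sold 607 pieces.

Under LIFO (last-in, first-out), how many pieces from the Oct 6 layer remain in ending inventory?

43

Oct 14, 607 sold [LIFO — newest first]: 111 @ $9.45 + 313 @ $9.50 + 183 @ $5.05 = $4,946.60
Ending inventory: 63 @ $4.40 + 329 @ $5.05 + 43 @ $5.05 = $2,155.80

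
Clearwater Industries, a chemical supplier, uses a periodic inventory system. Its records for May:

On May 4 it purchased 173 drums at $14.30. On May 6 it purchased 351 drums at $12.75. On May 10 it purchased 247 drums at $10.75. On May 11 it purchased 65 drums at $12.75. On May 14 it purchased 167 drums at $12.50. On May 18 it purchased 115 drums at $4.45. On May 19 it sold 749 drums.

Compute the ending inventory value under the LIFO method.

May 19, 749 sold [LIFO — newest first]: 115 @ $4.45 + 167 @ $12.50 + 65 @ $12.75 + 247 @ $10.75 + 155 @ $12.75 = $8,059.50
Ending inventory: 173 @ $14.30 + 196 @ $12.75 = $4,972.90

Ending inventory = $4,972.90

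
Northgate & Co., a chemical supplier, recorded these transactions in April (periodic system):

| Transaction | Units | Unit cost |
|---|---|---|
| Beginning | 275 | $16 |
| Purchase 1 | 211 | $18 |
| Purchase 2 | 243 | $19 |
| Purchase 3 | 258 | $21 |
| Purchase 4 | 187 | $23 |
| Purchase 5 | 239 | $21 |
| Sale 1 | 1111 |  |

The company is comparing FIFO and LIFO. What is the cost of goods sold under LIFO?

COGS = $22,667

FIFO COGS: 275 @ $16 + 211 @ $18 + 243 @ $19 + 258 @ $21 + 124 @ $23 = $21,085
LIFO COGS: 239 @ $21 + 187 @ $23 + 258 @ $21 + 243 @ $19 + 184 @ $18 = $22,667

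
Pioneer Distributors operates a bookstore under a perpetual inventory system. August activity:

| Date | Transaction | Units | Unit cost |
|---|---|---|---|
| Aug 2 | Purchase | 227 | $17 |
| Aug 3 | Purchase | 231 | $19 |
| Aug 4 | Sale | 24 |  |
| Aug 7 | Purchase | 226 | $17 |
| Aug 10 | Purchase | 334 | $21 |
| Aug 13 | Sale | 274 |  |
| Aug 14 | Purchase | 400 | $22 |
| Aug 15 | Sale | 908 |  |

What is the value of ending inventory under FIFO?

Ending inventory = $4,664

Aug 4, 24 sold [FIFO — oldest first]: 24 @ $17 = $408
Aug 13, 274 sold [FIFO — oldest first]: 203 @ $17 + 71 @ $19 = $4,800
Aug 15, 908 sold [FIFO — oldest first]: 160 @ $19 + 226 @ $17 + 334 @ $21 + 188 @ $22 = $18,032
Total COGS = $408 + $4,800 + $18,032 = $23,240
Ending inventory: 212 @ $22 = $4,664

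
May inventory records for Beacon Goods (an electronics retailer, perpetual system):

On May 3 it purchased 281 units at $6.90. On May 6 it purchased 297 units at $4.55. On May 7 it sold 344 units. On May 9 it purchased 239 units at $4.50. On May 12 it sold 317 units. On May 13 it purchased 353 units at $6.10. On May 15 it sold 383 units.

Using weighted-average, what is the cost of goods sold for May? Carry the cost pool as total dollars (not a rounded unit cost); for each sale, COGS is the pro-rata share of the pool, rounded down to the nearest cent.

COGS = $5,789.45

After May 3: 281 on hand, pool $1,938.90 (≈ $6.9000 each)
After May 6: 578 on hand, pool $3,290.25 (≈ $5.6925 each)
May 7, sell 344: 344/578 × $3,290.25 → $1,958.21
After May 9: 473 on hand, pool $2,407.54 (≈ $5.0899 each)
May 12, sell 317: 317/473 × $2,407.54 → $1,613.50
After May 13: 509 on hand, pool $2,947.34 (≈ $5.7905 each)
May 15, sell 383: 383/509 × $2,947.34 → $2,217.74
Total COGS = $1,958.21 + $1,613.50 + $2,217.74 = $5,789.45
Ending inventory (cost pool remaining) = $729.60
Check: goods available $6,519.05 = COGS $5,789.45 + ending $729.60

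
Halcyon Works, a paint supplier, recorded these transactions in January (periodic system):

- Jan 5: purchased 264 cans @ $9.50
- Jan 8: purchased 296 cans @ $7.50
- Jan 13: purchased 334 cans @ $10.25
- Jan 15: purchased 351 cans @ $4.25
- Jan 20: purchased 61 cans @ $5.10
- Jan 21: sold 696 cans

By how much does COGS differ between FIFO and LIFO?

FIFO COGS: 264 @ $9.50 + 296 @ $7.50 + 136 @ $10.25 = $6,122.00
LIFO COGS: 61 @ $5.10 + 351 @ $4.25 + 284 @ $10.25 = $4,713.85
Difference = |$6,122.00 − $4,713.85| = $1,408.15

$1,408.15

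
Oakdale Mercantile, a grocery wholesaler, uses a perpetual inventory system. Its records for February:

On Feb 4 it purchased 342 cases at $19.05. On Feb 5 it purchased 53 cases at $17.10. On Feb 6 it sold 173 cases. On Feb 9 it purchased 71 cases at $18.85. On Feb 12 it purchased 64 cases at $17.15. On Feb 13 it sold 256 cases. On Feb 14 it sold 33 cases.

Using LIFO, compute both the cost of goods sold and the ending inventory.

Feb 6, 173 sold [LIFO — newest first]: 53 @ $17.10 + 120 @ $19.05 = $3,192.30
Feb 13, 256 sold [LIFO — newest first]: 64 @ $17.15 + 71 @ $18.85 + 121 @ $19.05 = $4,741.00
Feb 14, 33 sold [LIFO — newest first]: 33 @ $19.05 = $628.65
Total COGS = $3,192.30 + $4,741.00 + $628.65 = $8,561.95
Ending inventory: 68 @ $19.05 = $1,295.40
Check: goods available $9,857.35 = COGS $8,561.95 + ending $1,295.40

COGS = $8,561.95; ending inventory = $1,295.40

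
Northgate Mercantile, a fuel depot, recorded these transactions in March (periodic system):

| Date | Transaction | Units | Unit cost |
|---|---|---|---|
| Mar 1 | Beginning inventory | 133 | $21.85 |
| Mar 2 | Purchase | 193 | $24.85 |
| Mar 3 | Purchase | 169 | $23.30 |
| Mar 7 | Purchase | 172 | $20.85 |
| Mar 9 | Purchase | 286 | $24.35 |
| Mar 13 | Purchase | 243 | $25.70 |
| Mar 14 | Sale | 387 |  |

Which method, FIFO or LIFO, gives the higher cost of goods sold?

FIFO COGS: 133 @ $21.85 + 193 @ $24.85 + 61 @ $23.30 = $9,123.40
LIFO COGS: 243 @ $25.70 + 144 @ $24.35 = $9,751.50

LIFO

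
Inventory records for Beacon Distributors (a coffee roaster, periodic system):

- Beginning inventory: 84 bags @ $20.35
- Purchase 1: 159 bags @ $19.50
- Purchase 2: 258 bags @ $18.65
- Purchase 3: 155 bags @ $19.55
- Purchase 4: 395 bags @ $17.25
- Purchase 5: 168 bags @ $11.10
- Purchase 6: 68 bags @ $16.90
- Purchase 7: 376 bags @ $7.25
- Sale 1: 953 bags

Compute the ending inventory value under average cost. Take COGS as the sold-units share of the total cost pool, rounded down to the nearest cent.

Sale 1, sell 953: 953/1663 × $25,205.60 → $14,444.33
Ending inventory (cost pool remaining) = $10,761.27
Check: goods available $25,205.60 = COGS $14,444.33 + ending $10,761.27

Ending inventory = $10,761.27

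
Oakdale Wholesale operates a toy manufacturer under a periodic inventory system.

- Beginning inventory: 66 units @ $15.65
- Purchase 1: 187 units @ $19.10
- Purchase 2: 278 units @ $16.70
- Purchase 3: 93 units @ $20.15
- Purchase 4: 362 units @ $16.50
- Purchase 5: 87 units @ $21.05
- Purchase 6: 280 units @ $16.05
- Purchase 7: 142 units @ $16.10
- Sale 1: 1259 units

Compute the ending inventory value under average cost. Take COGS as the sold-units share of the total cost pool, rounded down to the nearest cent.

Ending inventory = $4,057.89

Sale 1, sell 1259: 1259/1495 × $25,705.70 → $21,647.81
Ending inventory (cost pool remaining) = $4,057.89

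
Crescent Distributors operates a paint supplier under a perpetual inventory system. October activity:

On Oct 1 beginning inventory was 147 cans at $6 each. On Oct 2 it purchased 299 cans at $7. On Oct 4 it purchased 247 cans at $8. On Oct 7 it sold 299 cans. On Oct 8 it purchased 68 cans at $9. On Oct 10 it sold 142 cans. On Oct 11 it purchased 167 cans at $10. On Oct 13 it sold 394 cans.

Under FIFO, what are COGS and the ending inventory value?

Oct 7, 299 sold [FIFO — oldest first]: 147 @ $6 + 152 @ $7 = $1,946
Oct 10, 142 sold [FIFO — oldest first]: 142 @ $7 = $994
Oct 13, 394 sold [FIFO — oldest first]: 5 @ $7 + 247 @ $8 + 68 @ $9 + 74 @ $10 = $3,363
Total COGS = $1,946 + $994 + $3,363 = $6,303
Ending inventory: 93 @ $10 = $930

COGS = $6,303; ending inventory = $930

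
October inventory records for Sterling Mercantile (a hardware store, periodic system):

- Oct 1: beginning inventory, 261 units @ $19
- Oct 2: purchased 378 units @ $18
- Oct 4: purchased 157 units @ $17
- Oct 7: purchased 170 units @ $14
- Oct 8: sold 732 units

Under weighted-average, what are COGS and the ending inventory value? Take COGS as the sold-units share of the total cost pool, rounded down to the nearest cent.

COGS = $12,739.52; ending inventory = $4,072.48

Oct 8, sell 732: 732/966 × $16,812.00 → $12,739.52
Ending inventory (cost pool remaining) = $4,072.48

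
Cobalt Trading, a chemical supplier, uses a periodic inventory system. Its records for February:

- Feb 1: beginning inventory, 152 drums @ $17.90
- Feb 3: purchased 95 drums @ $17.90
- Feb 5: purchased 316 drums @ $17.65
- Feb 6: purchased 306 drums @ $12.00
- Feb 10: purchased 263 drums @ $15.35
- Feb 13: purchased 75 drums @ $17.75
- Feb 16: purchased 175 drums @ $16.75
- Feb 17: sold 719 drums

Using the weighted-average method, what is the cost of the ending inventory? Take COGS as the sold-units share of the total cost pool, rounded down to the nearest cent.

Ending inventory = $10,540.00

Feb 17, sell 719: 719/1382 × $21,970.25 → $11,430.25
Ending inventory (cost pool remaining) = $10,540.00
Check: goods available $21,970.25 = COGS $11,430.25 + ending $10,540.00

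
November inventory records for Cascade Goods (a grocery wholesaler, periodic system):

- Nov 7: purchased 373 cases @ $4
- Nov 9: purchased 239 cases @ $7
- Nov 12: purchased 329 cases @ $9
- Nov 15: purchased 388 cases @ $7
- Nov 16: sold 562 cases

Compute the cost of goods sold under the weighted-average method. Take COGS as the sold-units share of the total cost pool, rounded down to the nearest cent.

COGS = $3,739.05

Nov 16, sell 562: 562/1329 × $8,842.00 → $3,739.05
Ending inventory (cost pool remaining) = $5,102.95
Check: goods available $8,842.00 = COGS $3,739.05 + ending $5,102.95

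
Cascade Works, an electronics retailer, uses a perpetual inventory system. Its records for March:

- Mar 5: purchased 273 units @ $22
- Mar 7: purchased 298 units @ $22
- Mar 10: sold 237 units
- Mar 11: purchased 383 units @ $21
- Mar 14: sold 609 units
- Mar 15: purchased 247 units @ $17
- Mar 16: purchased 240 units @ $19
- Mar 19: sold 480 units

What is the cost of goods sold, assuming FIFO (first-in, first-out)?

Mar 10, 237 sold [FIFO — oldest first]: 237 @ $22 = $5,214
Mar 14, 609 sold [FIFO — oldest first]: 36 @ $22 + 298 @ $22 + 275 @ $21 = $13,123
Mar 19, 480 sold [FIFO — oldest first]: 108 @ $21 + 247 @ $17 + 125 @ $19 = $8,842
Total COGS = $5,214 + $13,123 + $8,842 = $27,179
Ending inventory: 115 @ $19 = $2,185
Check: goods available $29,364 = COGS $27,179 + ending $2,185

COGS = $27,179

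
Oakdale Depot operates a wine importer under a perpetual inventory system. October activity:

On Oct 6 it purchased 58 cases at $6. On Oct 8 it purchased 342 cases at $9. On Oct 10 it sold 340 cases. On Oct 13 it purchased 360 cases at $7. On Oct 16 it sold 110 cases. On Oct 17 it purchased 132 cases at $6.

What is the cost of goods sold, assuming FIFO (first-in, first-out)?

Oct 10, 340 sold [FIFO — oldest first]: 58 @ $6 + 282 @ $9 = $2,886
Oct 16, 110 sold [FIFO — oldest first]: 60 @ $9 + 50 @ $7 = $890
Total COGS = $2,886 + $890 = $3,776
Ending inventory: 310 @ $7 + 132 @ $6 = $2,962

COGS = $3,776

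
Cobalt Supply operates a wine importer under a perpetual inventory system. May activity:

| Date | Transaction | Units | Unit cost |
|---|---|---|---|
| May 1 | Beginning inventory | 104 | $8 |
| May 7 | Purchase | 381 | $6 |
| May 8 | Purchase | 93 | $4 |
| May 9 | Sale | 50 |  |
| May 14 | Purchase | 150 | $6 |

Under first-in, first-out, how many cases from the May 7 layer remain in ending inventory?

May 9, 50 sold [FIFO — oldest first]: 50 @ $8 = $400
Ending inventory: 54 @ $8 + 381 @ $6 + 93 @ $4 + 150 @ $6 = $3,990
Check: goods available $4,390 = COGS $400 + ending $3,990

381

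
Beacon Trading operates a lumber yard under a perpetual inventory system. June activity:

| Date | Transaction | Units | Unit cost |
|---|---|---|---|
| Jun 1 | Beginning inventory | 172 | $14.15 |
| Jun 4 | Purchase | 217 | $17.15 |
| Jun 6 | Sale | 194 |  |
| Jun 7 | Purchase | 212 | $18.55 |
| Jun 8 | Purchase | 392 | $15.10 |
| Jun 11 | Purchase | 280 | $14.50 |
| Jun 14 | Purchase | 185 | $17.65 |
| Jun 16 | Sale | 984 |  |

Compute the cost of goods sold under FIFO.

COGS = $18,689.65

Jun 6, 194 sold [FIFO — oldest first]: 172 @ $14.15 + 22 @ $17.15 = $2,811.10
Jun 16, 984 sold [FIFO — oldest first]: 195 @ $17.15 + 212 @ $18.55 + 392 @ $15.10 + 185 @ $14.50 = $15,878.55
Total COGS = $2,811.10 + $15,878.55 = $18,689.65
Ending inventory: 95 @ $14.50 + 185 @ $17.65 = $4,642.75
Check: goods available $23,332.40 = COGS $18,689.65 + ending $4,642.75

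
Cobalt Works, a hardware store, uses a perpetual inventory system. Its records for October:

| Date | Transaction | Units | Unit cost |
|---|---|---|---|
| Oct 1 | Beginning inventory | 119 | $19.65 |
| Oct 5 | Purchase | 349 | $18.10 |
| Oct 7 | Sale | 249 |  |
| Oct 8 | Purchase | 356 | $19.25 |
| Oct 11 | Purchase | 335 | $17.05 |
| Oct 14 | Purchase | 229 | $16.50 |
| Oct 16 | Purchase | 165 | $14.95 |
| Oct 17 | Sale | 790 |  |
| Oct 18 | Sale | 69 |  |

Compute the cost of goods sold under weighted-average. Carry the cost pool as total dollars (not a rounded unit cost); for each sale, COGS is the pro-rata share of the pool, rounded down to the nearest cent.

COGS = $19,664.01

After Oct 1: 119 on hand, pool $2,338.35 (≈ $19.6500 each)
After Oct 5: 468 on hand, pool $8,655.25 (≈ $18.4941 each)
Oct 7, sell 249: 249/468 × $8,655.25 → $4,605.03
After Oct 8: 575 on hand, pool $10,903.22 (≈ $18.9621 each)
After Oct 11: 910 on hand, pool $16,614.97 (≈ $18.2582 each)
After Oct 14: 1139 on hand, pool $20,393.47 (≈ $17.9047 each)
After Oct 16: 1304 on hand, pool $22,860.22 (≈ $17.5308 each)
Oct 17, sell 790: 790/1304 × $22,860.22 → $13,849.36
Oct 18, sell 69: 69/514 × $9,010.86 → $1,209.62
Total COGS = $4,605.03 + $13,849.36 + $1,209.62 = $19,664.01
Ending inventory (cost pool remaining) = $7,801.24
Check: goods available $27,465.25 = COGS $19,664.01 + ending $7,801.24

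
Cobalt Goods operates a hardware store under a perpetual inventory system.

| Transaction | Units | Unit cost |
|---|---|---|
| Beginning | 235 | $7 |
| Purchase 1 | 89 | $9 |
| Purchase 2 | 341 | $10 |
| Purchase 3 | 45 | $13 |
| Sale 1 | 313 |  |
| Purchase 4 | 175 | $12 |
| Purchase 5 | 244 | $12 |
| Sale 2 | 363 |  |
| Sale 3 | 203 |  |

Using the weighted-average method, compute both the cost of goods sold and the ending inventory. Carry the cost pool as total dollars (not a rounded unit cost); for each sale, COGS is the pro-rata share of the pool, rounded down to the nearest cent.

COGS = $8,825.14; ending inventory = $2,643.86

After Beginning: 235 on hand, pool $1,645.00 (≈ $7.0000 each)
After Purchase 1: 324 on hand, pool $2,446.00 (≈ $7.5494 each)
After Purchase 2: 665 on hand, pool $5,856.00 (≈ $8.8060 each)
After Purchase 3: 710 on hand, pool $6,441.00 (≈ $9.0718 each)
Sale 1, sell 313: 313/710 × $6,441.00 → $2,839.48
After Purchase 4: 572 on hand, pool $5,701.52 (≈ $9.9677 each)
After Purchase 5: 816 on hand, pool $8,629.52 (≈ $10.5754 each)
Sale 2, sell 363: 363/816 × $8,629.52 → $3,838.86
Sale 3, sell 203: 203/453 × $4,790.66 → $2,146.80
Total COGS = $2,839.48 + $3,838.86 + $2,146.80 = $8,825.14
Ending inventory (cost pool remaining) = $2,643.86
Check: goods available $11,469.00 = COGS $8,825.14 + ending $2,643.86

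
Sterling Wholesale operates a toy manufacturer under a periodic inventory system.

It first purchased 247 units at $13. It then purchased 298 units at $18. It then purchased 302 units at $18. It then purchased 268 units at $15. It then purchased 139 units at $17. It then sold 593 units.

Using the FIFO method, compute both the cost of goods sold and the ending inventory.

Sale 1 (593) [FIFO — oldest first]: 247 @ $13 + 298 @ $18 + 48 @ $18 = $9,439
Ending inventory: 254 @ $18 + 268 @ $15 + 139 @ $17 = $10,955

COGS = $9,439; ending inventory = $10,955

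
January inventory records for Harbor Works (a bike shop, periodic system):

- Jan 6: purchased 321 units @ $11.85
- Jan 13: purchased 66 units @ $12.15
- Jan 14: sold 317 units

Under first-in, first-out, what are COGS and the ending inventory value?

COGS = $3,756.45; ending inventory = $849.30

Jan 14, 317 sold [FIFO — oldest first]: 317 @ $11.85 = $3,756.45
Ending inventory: 4 @ $11.85 + 66 @ $12.15 = $849.30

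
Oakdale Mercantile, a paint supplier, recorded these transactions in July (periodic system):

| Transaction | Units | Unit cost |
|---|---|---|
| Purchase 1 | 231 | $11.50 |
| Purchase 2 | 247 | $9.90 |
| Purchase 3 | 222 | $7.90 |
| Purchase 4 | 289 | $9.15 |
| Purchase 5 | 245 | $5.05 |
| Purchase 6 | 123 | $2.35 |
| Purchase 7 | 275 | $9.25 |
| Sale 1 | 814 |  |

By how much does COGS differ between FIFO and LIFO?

FIFO COGS: 231 @ $11.50 + 247 @ $9.90 + 222 @ $7.90 + 114 @ $9.15 = $7,898.70
LIFO COGS: 275 @ $9.25 + 123 @ $2.35 + 245 @ $5.05 + 171 @ $9.15 = $5,634.70
Difference = |$7,898.70 − $5,634.70| = $2,264.00

$2,264.00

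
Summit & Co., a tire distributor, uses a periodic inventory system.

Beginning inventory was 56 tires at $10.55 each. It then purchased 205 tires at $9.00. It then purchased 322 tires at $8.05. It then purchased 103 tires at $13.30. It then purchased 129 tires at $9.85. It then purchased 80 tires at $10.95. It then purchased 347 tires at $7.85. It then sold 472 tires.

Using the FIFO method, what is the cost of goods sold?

Sale 1 (472) [FIFO — oldest first]: 56 @ $10.55 + 205 @ $9.00 + 211 @ $8.05 = $4,134.35
Ending inventory: 111 @ $8.05 + 103 @ $13.30 + 129 @ $9.85 + 80 @ $10.95 + 347 @ $7.85 = $7,134.05
Check: goods available $11,268.40 = COGS $4,134.35 + ending $7,134.05

COGS = $4,134.35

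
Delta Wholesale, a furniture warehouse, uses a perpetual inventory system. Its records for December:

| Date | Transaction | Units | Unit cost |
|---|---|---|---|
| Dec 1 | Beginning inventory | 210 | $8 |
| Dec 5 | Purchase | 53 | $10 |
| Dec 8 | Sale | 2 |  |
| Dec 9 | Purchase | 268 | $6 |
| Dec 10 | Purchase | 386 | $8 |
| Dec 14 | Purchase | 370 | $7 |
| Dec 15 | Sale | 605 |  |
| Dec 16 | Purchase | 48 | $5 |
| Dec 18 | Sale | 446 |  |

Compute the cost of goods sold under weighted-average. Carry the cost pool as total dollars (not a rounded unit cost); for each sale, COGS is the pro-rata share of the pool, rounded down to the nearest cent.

COGS = $7,699.92

After Dec 1: 210 on hand, pool $1,680.00 (≈ $8.0000 each)
After Dec 5: 263 on hand, pool $2,210.00 (≈ $8.4030 each)
Dec 8, sell 2: 2/263 × $2,210.00 → $16.80
After Dec 9: 529 on hand, pool $3,801.20 (≈ $7.1856 each)
After Dec 10: 915 on hand, pool $6,889.20 (≈ $7.5292 each)
After Dec 14: 1285 on hand, pool $9,479.20 (≈ $7.3768 each)
Dec 15, sell 605: 605/1285 × $9,479.20 → $4,462.96
After Dec 16: 728 on hand, pool $5,256.24 (≈ $7.2201 each)
Dec 18, sell 446: 446/728 × $5,256.24 → $3,220.16
Total COGS = $16.80 + $4,462.96 + $3,220.16 = $7,699.92
Ending inventory (cost pool remaining) = $2,036.08
Check: goods available $9,736.00 = COGS $7,699.92 + ending $2,036.08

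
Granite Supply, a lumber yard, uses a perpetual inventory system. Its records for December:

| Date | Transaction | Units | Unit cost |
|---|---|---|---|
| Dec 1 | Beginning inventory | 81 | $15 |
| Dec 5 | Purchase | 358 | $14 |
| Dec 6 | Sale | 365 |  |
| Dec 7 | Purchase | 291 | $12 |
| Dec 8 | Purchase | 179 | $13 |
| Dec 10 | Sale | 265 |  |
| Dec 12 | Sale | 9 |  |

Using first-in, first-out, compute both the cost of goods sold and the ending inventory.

Dec 6, 365 sold [FIFO — oldest first]: 81 @ $15 + 284 @ $14 = $5,191
Dec 10, 265 sold [FIFO — oldest first]: 74 @ $14 + 191 @ $12 = $3,328
Dec 12, 9 sold [FIFO — oldest first]: 9 @ $12 = $108
Total COGS = $5,191 + $3,328 + $108 = $8,627
Ending inventory: 91 @ $12 + 179 @ $13 = $3,419

COGS = $8,627; ending inventory = $3,419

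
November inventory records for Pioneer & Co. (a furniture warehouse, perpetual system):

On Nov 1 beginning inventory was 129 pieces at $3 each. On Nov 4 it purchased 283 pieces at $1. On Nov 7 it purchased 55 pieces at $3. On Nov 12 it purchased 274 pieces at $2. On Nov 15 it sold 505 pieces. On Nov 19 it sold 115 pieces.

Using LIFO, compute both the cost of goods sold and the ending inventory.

Nov 15, 505 sold [LIFO — newest first]: 274 @ $2 + 55 @ $3 + 176 @ $1 = $889
Nov 19, 115 sold [LIFO — newest first]: 107 @ $1 + 8 @ $3 = $131
Total COGS = $889 + $131 = $1,020
Ending inventory: 121 @ $3 = $363
Check: goods available $1,383 = COGS $1,020 + ending $363

COGS = $1,020; ending inventory = $363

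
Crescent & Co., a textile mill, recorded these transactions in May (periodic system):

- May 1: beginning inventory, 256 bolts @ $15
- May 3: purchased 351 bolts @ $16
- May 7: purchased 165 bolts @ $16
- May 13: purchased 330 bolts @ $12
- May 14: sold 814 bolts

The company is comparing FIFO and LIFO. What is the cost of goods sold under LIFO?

FIFO COGS: 256 @ $15 + 351 @ $16 + 165 @ $16 + 42 @ $12 = $12,600
LIFO COGS: 330 @ $12 + 165 @ $16 + 319 @ $16 = $11,704

COGS = $11,704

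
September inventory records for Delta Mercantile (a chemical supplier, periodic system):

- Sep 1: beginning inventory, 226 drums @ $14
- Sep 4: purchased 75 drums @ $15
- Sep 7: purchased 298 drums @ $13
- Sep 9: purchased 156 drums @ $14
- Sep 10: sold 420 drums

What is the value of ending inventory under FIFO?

Sep 10, 420 sold [FIFO — oldest first]: 226 @ $14 + 75 @ $15 + 119 @ $13 = $5,836
Ending inventory: 179 @ $13 + 156 @ $14 = $4,511
Check: goods available $10,347 = COGS $5,836 + ending $4,511

Ending inventory = $4,511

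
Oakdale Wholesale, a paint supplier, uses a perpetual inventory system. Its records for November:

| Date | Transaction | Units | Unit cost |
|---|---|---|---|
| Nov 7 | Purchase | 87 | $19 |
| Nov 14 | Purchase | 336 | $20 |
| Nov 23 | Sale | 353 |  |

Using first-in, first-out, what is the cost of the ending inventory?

Ending inventory = $1,400

Nov 23, 353 sold [FIFO — oldest first]: 87 @ $19 + 266 @ $20 = $6,973
Ending inventory: 70 @ $20 = $1,400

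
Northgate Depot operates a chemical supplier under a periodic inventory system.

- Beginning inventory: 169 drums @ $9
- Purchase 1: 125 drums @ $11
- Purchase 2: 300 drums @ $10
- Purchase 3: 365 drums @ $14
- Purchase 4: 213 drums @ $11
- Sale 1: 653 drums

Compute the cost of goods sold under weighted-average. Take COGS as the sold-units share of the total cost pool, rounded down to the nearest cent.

COGS = $7,437.62

Sale 1, sell 653: 653/1172 × $13,349.00 → $7,437.62
Ending inventory (cost pool remaining) = $5,911.38
Check: goods available $13,349.00 = COGS $7,437.62 + ending $5,911.38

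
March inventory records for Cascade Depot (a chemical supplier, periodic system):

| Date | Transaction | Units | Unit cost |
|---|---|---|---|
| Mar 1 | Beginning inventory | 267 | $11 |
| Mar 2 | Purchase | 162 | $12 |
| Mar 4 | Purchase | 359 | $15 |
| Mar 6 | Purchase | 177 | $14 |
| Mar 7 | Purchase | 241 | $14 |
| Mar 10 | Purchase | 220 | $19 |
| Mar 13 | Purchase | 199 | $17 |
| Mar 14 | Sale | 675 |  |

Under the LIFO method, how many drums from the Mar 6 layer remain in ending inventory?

162

Mar 14, 675 sold [LIFO — newest first]: 199 @ $17 + 220 @ $19 + 241 @ $14 + 15 @ $14 = $11,147
Ending inventory: 267 @ $11 + 162 @ $12 + 359 @ $15 + 162 @ $14 = $12,534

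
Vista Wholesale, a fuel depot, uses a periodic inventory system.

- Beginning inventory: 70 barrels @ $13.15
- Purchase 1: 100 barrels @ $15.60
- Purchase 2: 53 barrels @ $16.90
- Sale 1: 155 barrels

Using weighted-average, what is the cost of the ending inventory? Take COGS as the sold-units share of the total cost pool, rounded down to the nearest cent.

Ending inventory = $1,029.52

Sale 1, sell 155: 155/223 × $3,376.20 → $2,346.68
Ending inventory (cost pool remaining) = $1,029.52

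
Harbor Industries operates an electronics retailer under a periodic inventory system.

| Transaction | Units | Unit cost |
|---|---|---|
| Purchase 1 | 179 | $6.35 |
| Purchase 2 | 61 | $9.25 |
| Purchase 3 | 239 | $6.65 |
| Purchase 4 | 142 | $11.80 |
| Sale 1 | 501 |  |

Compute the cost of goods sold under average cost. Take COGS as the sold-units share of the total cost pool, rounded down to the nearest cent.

COGS = $4,006.26

Sale 1, sell 501: 501/621 × $4,965.85 → $4,006.26
Ending inventory (cost pool remaining) = $959.59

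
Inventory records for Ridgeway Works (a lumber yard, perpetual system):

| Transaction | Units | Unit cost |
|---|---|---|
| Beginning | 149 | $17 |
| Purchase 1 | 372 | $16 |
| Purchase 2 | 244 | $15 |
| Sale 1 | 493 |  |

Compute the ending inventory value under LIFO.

Ending inventory = $4,501

Sale 1 (493) [LIFO — newest first]: 244 @ $15 + 249 @ $16 = $7,644
Ending inventory: 149 @ $17 + 123 @ $16 = $4,501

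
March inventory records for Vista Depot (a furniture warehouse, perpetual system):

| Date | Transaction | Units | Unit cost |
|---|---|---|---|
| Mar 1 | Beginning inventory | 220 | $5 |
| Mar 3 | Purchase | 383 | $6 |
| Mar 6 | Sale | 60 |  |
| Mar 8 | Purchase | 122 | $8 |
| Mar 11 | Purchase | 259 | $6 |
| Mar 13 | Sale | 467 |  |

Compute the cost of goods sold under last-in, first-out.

COGS = $3,406

Mar 6, 60 sold [LIFO — newest first]: 60 @ $6 = $360
Mar 13, 467 sold [LIFO — newest first]: 259 @ $6 + 122 @ $8 + 86 @ $6 = $3,046
Total COGS = $360 + $3,046 = $3,406
Ending inventory: 220 @ $5 + 237 @ $6 = $2,522
Check: goods available $5,928 = COGS $3,406 + ending $2,522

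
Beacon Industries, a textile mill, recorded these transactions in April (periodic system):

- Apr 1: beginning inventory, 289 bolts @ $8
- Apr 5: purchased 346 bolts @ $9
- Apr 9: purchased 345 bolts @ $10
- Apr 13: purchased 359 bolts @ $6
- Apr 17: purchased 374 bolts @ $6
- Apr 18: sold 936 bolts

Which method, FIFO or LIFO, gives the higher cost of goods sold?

FIFO COGS: 289 @ $8 + 346 @ $9 + 301 @ $10 = $8,436
LIFO COGS: 374 @ $6 + 359 @ $6 + 203 @ $10 = $6,428

FIFO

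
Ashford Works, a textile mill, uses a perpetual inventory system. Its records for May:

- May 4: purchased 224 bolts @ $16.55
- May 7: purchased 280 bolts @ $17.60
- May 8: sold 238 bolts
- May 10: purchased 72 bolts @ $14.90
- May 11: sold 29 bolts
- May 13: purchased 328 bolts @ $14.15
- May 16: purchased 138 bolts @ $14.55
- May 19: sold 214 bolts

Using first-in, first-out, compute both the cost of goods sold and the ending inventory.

COGS = $8,230.40; ending inventory = $8,126.70

May 8, 238 sold [FIFO — oldest first]: 224 @ $16.55 + 14 @ $17.60 = $3,953.60
May 11, 29 sold [FIFO — oldest first]: 29 @ $17.60 = $510.40
May 19, 214 sold [FIFO — oldest first]: 214 @ $17.60 = $3,766.40
Total COGS = $3,953.60 + $510.40 + $3,766.40 = $8,230.40
Ending inventory: 23 @ $17.60 + 72 @ $14.90 + 328 @ $14.15 + 138 @ $14.55 = $8,126.70
Check: goods available $16,357.10 = COGS $8,230.40 + ending $8,126.70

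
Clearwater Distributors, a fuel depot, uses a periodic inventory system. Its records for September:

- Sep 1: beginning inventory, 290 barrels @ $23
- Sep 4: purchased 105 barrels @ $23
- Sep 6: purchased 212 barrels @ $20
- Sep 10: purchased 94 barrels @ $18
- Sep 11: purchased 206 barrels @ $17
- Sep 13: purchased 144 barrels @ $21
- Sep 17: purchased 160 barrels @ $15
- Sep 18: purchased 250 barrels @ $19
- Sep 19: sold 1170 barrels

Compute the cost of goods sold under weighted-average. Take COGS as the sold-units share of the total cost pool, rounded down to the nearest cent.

Sep 19, sell 1170: 1170/1461 × $28,693.00 → $22,977.96
Ending inventory (cost pool remaining) = $5,715.04

COGS = $22,977.96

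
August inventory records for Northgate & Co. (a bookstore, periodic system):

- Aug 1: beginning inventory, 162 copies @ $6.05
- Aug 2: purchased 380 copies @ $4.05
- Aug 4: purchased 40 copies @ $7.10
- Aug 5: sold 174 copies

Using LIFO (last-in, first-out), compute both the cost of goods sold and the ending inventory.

COGS = $826.70; ending inventory = $1,976.40

Aug 5, 174 sold [LIFO — newest first]: 40 @ $7.10 + 134 @ $4.05 = $826.70
Ending inventory: 162 @ $6.05 + 246 @ $4.05 = $1,976.40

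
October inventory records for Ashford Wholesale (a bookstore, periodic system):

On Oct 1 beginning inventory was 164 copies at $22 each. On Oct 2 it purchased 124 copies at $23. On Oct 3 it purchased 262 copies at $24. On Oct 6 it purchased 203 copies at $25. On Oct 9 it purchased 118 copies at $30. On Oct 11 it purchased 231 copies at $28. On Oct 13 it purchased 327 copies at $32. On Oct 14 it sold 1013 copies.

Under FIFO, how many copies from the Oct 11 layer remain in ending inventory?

89

Oct 14, 1013 sold [FIFO — oldest first]: 164 @ $22 + 124 @ $23 + 262 @ $24 + 203 @ $25 + 118 @ $30 + 142 @ $28 = $25,339
Ending inventory: 89 @ $28 + 327 @ $32 = $12,956
Check: goods available $38,295 = COGS $25,339 + ending $12,956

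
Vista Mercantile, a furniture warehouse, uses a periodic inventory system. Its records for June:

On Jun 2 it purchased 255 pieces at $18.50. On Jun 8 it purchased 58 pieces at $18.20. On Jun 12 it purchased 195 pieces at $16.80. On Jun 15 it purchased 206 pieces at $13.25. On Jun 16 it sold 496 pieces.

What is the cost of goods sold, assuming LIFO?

Jun 16, 496 sold [LIFO — newest first]: 206 @ $13.25 + 195 @ $16.80 + 58 @ $18.20 + 37 @ $18.50 = $7,745.60
Ending inventory: 218 @ $18.50 = $4,033.00

COGS = $7,745.60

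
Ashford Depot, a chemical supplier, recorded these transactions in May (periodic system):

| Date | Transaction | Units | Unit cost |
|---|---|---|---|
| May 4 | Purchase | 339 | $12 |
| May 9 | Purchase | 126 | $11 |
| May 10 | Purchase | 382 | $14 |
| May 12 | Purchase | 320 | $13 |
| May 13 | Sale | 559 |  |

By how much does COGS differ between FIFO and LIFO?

$736

FIFO COGS: 339 @ $12 + 126 @ $11 + 94 @ $14 = $6,770
LIFO COGS: 320 @ $13 + 239 @ $14 = $7,506
Difference = |$6,770 − $7,506| = $736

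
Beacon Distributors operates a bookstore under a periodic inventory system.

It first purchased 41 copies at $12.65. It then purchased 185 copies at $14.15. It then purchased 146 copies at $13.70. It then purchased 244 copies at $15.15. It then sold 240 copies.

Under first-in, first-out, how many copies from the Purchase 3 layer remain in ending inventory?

Sale 1 (240) [FIFO — oldest first]: 41 @ $12.65 + 185 @ $14.15 + 14 @ $13.70 = $3,328.20
Ending inventory: 132 @ $13.70 + 244 @ $15.15 = $5,505.00
Check: goods available $8,833.20 = COGS $3,328.20 + ending $5,505.00

132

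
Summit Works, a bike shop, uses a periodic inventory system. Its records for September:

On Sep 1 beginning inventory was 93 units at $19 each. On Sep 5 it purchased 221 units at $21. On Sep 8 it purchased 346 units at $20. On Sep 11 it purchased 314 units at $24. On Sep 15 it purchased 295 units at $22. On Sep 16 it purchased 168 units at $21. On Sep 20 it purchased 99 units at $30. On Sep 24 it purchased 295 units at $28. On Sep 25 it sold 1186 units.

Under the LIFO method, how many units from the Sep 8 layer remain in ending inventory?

Sep 25, 1186 sold [LIFO — newest first]: 295 @ $28 + 99 @ $30 + 168 @ $21 + 295 @ $22 + 314 @ $24 + 15 @ $20 = $29,084
Ending inventory: 93 @ $19 + 221 @ $21 + 331 @ $20 = $13,028

331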